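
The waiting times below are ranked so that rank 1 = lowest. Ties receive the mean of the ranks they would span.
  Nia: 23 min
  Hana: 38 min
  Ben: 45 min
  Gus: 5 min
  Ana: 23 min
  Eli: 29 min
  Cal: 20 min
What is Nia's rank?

Sorted (ascending): 5, 20, 23, 23, 29, 38, 45
The 2 values of 23 occupy positions 3–4 → average rank (3+4)/2 = 3.5.
Nia has value 23 min → rank 3.5.

3.5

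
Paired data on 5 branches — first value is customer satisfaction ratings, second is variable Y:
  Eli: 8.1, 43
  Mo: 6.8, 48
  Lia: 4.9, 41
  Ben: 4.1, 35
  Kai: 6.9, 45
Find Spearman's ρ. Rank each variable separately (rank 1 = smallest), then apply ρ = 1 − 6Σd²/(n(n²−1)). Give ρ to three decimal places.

Ranks of variable 1: 5, 3, 2, 1, 4
Ranks of variable 2: 3, 5, 2, 1, 4
d = r₁ − r₂: 2, -2, 0, 0, 0
d²: 4, 4, 0, 0, 0; Σd² = 8
ρ = 1 − 6·8/(5·24) = 1 − 48/120 = 0.600

0.600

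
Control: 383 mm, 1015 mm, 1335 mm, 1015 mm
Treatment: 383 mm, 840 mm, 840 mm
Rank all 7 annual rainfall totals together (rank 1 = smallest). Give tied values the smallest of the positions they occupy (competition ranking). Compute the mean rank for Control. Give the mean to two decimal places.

4.50

Sorted (ascending): 383, 383, 840, 840, 1015, 1015, 1335
The 2 values of 383 occupy positions 1–2 → each gets rank 1.
The 2 values of 840 occupy positions 3–4 → each gets rank 3.
The 2 values of 1015 occupy positions 5–6 → each gets rank 5.
Control values → pooled ranks: 383→1, 1015→5, 1335→7, 1015→5
Mean rank = (1 + 5 + 7 + 5) / 4 = 4.50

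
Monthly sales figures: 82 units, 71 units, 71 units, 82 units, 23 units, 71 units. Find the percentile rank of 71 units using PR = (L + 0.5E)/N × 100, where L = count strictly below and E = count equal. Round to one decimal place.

41.7

N = 6.
Strictly below 71: 1. Equal to 71: 3.
PR = (1 + 0.5·3)/6 × 100 = 41.7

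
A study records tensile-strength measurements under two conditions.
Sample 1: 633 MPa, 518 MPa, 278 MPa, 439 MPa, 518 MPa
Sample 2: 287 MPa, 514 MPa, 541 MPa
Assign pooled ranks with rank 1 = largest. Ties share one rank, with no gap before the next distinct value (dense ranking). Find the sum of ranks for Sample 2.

Sorted (descending): 633, 541, 518, 518, 514, 439, 287, 278
The 2 values of 518 share dense rank 3.
Remaining distinct values take the next consecutive integers.
Sample 2 values → pooled ranks: 287→6, 514→4, 541→2
Rank sum = 6 + 4 + 2 = 12

12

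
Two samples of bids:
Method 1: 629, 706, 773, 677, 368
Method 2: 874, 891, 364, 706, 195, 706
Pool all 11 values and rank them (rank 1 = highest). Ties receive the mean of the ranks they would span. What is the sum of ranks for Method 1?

Sorted (descending): 891, 874, 773, 706, 706, 706, 677, 629, 368, 364, 195
The 3 values of 706 occupy positions 4–6 → average rank 5.
Method 1 values → pooled ranks: 629→8, 706→5, 773→3, 677→7, 368→9
Rank sum = 8 + 5 + 3 + 7 + 9 = 32

32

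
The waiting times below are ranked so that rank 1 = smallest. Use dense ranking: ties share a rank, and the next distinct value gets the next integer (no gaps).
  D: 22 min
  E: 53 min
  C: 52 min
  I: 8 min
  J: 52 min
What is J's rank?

Sorted (ascending): 8, 22, 52, 52, 53
The 2 values of 52 share dense rank 3.
Remaining distinct values take the next consecutive integers.
J has value 52 min → rank 3.

3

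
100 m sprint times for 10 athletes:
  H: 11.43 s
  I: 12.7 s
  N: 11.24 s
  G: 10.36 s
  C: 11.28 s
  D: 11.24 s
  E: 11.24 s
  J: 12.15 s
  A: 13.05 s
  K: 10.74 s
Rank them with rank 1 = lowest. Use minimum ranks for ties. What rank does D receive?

3

Sorted (ascending): 10.36, 10.74, 11.24, 11.24, 11.24, 11.28, 11.43, 12.15, 12.7, 13.05
The 3 values of 11.24 occupy positions 3–5 → each gets rank 3.
D has value 11.24 s → rank 3.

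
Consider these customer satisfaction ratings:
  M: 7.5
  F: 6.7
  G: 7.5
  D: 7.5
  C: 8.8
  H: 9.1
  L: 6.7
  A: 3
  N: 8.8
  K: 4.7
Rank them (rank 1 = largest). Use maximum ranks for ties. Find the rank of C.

Sorted (descending): 9.1, 8.8, 8.8, 7.5, 7.5, 7.5, 6.7, 6.7, 4.7, 3
The 2 values of 8.8 occupy positions 2–3 → each gets rank 3.
The 3 values of 7.5 occupy positions 4–6 → each gets rank 6.
The 2 values of 6.7 occupy positions 7–8 → each gets rank 8.
C has value 8.8 → rank 3.

3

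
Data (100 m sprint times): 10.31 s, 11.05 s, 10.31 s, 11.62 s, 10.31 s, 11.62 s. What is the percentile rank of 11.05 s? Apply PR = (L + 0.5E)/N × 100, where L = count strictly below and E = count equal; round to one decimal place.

N = 6.
Strictly below 11.05: 3. Equal to 11.05: 1.
PR = (3 + 0.5·1)/6 × 100 = 58.3

58.3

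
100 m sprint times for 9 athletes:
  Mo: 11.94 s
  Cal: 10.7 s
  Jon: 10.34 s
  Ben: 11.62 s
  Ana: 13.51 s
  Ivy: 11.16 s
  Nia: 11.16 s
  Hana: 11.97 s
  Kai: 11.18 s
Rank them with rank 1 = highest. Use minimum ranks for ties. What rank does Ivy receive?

6

Sorted (descending): 13.51, 11.97, 11.94, 11.62, 11.18, 11.16, 11.16, 10.7, 10.34
The 2 values of 11.16 occupy positions 6–7 → each gets rank 6.
Ivy has value 11.16 s → rank 6.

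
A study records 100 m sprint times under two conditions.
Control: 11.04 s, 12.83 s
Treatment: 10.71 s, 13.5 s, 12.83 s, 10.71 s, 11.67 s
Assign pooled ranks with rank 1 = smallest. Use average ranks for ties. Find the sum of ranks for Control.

Sorted (ascending): 10.71, 10.71, 11.04, 11.67, 12.83, 12.83, 13.5
The 2 values of 10.71 occupy positions 1–2 → average rank (1+2)/2 = 1.5.
The 2 values of 12.83 occupy positions 5–6 → average rank (5+6)/2 = 5.5.
Control values → pooled ranks: 11.04→3, 12.83→5.5
Rank sum = 3 + 5.5 = 8.5

8.5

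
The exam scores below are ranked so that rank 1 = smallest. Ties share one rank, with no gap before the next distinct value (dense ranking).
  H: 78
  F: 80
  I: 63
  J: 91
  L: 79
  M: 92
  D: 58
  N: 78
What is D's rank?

Sorted (ascending): 58, 63, 78, 78, 79, 80, 91, 92
The 2 values of 78 share dense rank 3.
Remaining distinct values take the next consecutive integers.
D has value 58 → rank 1.

1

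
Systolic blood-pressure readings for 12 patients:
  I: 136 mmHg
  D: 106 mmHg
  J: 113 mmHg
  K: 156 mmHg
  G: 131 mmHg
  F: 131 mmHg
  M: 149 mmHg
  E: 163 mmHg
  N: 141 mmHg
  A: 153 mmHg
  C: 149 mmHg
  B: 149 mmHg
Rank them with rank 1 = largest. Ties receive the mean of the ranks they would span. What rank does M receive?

5

Sorted (descending): 163, 156, 153, 149, 149, 149, 141, 136, 131, 131, 113, 106
The 3 values of 149 occupy positions 4–6 → average rank 5.
The 2 values of 131 occupy positions 9–10 → average rank (9+10)/2 = 9.5.
M has value 149 mmHg → rank 5.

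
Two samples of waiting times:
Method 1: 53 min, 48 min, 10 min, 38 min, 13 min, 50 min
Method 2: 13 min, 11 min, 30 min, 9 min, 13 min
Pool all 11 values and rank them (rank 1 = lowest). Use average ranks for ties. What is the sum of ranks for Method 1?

Sorted (ascending): 9, 10, 11, 13, 13, 13, 30, 38, 48, 50, 53
The 3 values of 13 occupy positions 4–6 → average rank 5.
Method 1 values → pooled ranks: 53→11, 48→9, 10→2, 38→8, 13→5, 50→10
Rank sum = 11 + 9 + 2 + 8 + 5 + 10 = 45

45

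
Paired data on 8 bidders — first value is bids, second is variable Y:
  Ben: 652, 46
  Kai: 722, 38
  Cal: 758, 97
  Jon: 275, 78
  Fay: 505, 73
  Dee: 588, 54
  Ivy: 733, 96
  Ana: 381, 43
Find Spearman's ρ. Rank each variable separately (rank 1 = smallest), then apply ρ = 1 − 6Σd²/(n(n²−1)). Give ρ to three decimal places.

Ranks of variable 1: 5, 6, 8, 1, 3, 4, 7, 2
Ranks of variable 2: 3, 1, 8, 6, 5, 4, 7, 2
d = r₁ − r₂: 2, 5, 0, -5, -2, 0, 0, 0
d²: 4, 25, 0, 25, 4, 0, 0, 0; Σd² = 58
ρ = 1 − 6·58/(8·63) = 1 − 348/504 = 0.310

0.310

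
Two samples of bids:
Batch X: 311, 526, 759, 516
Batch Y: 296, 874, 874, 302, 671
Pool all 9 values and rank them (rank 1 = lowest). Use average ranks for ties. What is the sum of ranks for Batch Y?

Sorted (ascending): 296, 302, 311, 516, 526, 671, 759, 874, 874
The 2 values of 874 occupy positions 8–9 → average rank (8+9)/2 = 8.5.
Batch Y values → pooled ranks: 296→1, 874→8.5, 874→8.5, 302→2, 671→6
Rank sum = 1 + 8.5 + 8.5 + 2 + 6 = 26

26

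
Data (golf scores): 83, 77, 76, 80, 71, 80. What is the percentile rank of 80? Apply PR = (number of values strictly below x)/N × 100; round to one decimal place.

N = 6.
Strictly below 80: 3. Equal to 80: 2.
PR = 3/6 × 100 = 50.0

50.0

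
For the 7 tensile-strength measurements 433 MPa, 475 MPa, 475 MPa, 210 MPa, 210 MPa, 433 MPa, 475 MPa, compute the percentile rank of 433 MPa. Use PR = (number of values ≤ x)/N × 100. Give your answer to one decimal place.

N = 7.
Strictly below 433: 2. Equal to 433: 2.
PR = 4/7 × 100 = 57.1

57.1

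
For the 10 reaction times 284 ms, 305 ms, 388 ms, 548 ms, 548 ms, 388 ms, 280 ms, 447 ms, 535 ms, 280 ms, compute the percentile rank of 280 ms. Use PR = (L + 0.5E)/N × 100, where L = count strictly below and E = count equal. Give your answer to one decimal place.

N = 10.
Strictly below 280: 0. Equal to 280: 2.
PR = (0 + 0.5·2)/10 × 100 = 10.0

10.0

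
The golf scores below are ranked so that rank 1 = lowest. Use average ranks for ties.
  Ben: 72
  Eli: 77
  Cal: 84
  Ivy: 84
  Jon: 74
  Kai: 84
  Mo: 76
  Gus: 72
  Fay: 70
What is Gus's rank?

2.5

Sorted (ascending): 70, 72, 72, 74, 76, 77, 84, 84, 84
The 2 values of 72 occupy positions 2–3 → average rank (2+3)/2 = 2.5.
The 3 values of 84 occupy positions 7–9 → average rank 8.
Gus has value 72 → rank 2.5.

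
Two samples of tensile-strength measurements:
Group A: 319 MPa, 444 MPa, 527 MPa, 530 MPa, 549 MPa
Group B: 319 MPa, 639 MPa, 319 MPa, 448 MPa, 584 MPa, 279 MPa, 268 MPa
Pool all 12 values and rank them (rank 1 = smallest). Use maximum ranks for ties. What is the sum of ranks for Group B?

43

Sorted (ascending): 268, 279, 319, 319, 319, 444, 448, 527, 530, 549, 584, 639
The 3 values of 319 occupy positions 3–5 → each gets rank 5.
Group B values → pooled ranks: 319→5, 639→12, 319→5, 448→7, 584→11, 279→2, 268→1
Rank sum = 5 + 12 + 5 + 7 + 11 + 2 + 1 = 43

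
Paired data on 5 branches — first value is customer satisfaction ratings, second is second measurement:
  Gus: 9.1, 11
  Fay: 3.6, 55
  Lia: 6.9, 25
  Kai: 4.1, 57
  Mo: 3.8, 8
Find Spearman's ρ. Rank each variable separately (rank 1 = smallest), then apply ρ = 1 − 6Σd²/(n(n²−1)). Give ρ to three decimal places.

Ranks of variable 1: 5, 1, 4, 3, 2
Ranks of variable 2: 2, 4, 3, 5, 1
d = r₁ − r₂: 3, -3, 1, -2, 1
d²: 9, 9, 1, 4, 1; Σd² = 24
ρ = 1 − 6·24/(5·24) = 1 − 144/120 = -0.200

-0.200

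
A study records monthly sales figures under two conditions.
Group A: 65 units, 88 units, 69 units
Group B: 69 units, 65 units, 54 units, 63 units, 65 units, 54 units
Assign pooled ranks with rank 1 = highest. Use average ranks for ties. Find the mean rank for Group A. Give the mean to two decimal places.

2.83

Sorted (descending): 88, 69, 69, 65, 65, 65, 63, 54, 54
The 2 values of 69 occupy positions 2–3 → average rank (2+3)/2 = 2.5.
The 3 values of 65 occupy positions 4–6 → average rank 5.
The 2 values of 54 occupy positions 8–9 → average rank (8+9)/2 = 8.5.
Group A values → pooled ranks: 65→5, 88→1, 69→2.5
Mean rank = (5 + 1 + 2.5) / 3 = 2.83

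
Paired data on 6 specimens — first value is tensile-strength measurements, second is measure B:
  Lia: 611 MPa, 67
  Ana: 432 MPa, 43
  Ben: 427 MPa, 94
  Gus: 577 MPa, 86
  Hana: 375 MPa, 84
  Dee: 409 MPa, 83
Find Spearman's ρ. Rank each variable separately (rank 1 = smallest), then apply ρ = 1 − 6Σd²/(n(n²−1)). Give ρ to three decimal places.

-0.257

Ranks of variable 1: 6, 4, 3, 5, 1, 2
Ranks of variable 2: 2, 1, 6, 5, 4, 3
d = r₁ − r₂: 4, 3, -3, 0, -3, -1
d²: 16, 9, 9, 0, 9, 1; Σd² = 44
ρ = 1 − 6·44/(6·35) = 1 − 264/210 = -0.257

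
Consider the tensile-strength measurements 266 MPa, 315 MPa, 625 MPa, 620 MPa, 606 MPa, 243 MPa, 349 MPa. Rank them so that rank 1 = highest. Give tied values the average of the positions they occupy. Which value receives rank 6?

Sorted (descending): 625, 620, 606, 349, 315, 266, 243
No ties — each value takes its position as its rank.
Rank 6 → value 266.

266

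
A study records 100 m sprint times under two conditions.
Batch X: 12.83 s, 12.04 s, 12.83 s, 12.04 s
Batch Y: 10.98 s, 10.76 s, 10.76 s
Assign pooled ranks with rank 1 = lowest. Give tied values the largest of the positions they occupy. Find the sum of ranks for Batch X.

24

Sorted (ascending): 10.76, 10.76, 10.98, 12.04, 12.04, 12.83, 12.83
The 2 values of 10.76 occupy positions 1–2 → each gets rank 2.
The 2 values of 12.04 occupy positions 4–5 → each gets rank 5.
The 2 values of 12.83 occupy positions 6–7 → each gets rank 7.
Batch X values → pooled ranks: 12.83→7, 12.04→5, 12.83→7, 12.04→5
Rank sum = 7 + 5 + 7 + 5 = 24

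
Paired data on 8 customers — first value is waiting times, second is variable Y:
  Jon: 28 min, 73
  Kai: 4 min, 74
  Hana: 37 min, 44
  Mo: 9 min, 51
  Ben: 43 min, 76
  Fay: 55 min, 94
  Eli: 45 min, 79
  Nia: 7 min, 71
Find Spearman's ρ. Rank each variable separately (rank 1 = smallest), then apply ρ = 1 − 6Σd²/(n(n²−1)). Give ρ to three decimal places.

Ranks of variable 1: 4, 1, 5, 3, 6, 8, 7, 2
Ranks of variable 2: 4, 5, 1, 2, 6, 8, 7, 3
d = r₁ − r₂: 0, -4, 4, 1, 0, 0, 0, -1
d²: 0, 16, 16, 1, 0, 0, 0, 1; Σd² = 34
ρ = 1 − 6·34/(8·63) = 1 − 204/504 = 0.595

0.595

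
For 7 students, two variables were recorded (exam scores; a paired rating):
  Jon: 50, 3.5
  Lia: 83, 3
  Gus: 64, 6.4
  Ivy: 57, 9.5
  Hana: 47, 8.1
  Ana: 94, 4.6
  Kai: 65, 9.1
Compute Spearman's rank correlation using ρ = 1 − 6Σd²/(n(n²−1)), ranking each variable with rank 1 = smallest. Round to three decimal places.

Ranks of variable 1: 2, 6, 4, 3, 1, 7, 5
Ranks of variable 2: 2, 1, 4, 7, 5, 3, 6
d = r₁ − r₂: 0, 5, 0, -4, -4, 4, -1
d²: 0, 25, 0, 16, 16, 16, 1; Σd² = 74
ρ = 1 − 6·74/(7·48) = 1 − 444/336 = -0.321

-0.321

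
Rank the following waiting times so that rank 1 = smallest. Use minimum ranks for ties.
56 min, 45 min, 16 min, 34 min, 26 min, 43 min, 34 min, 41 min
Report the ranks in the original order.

Sorted (ascending): 16, 26, 34, 34, 41, 43, 45, 56
The 2 values of 34 occupy positions 3–4 → each gets rank 3.

8, 7, 1, 3, 2, 6, 3, 5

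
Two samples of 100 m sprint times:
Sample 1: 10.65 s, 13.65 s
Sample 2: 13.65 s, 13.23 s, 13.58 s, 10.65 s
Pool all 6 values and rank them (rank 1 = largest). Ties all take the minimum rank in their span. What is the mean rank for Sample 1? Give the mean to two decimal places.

3.00

Sorted (descending): 13.65, 13.65, 13.58, 13.23, 10.65, 10.65
The 2 values of 13.65 occupy positions 1–2 → each gets rank 1.
The 2 values of 10.65 occupy positions 5–6 → each gets rank 5.
Sample 1 values → pooled ranks: 10.65→5, 13.65→1
Mean rank = (5 + 1) / 2 = 3.00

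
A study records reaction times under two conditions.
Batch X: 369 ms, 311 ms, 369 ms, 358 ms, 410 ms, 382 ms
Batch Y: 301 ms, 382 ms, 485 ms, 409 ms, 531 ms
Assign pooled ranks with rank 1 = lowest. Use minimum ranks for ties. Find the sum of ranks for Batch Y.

Sorted (ascending): 301, 311, 358, 369, 369, 382, 382, 409, 410, 485, 531
The 2 values of 369 occupy positions 4–5 → each gets rank 4.
The 2 values of 382 occupy positions 6–7 → each gets rank 6.
Batch Y values → pooled ranks: 301→1, 382→6, 485→10, 409→8, 531→11
Rank sum = 1 + 6 + 10 + 8 + 11 = 36

36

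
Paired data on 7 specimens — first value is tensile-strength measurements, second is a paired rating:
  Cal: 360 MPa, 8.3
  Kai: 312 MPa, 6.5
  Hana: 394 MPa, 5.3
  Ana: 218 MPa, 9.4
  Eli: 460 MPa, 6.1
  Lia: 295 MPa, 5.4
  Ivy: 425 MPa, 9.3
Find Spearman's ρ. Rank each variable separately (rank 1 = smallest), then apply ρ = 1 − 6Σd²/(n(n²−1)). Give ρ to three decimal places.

Ranks of variable 1: 4, 3, 5, 1, 7, 2, 6
Ranks of variable 2: 5, 4, 1, 7, 3, 2, 6
d = r₁ − r₂: -1, -1, 4, -6, 4, 0, 0
d²: 1, 1, 16, 36, 16, 0, 0; Σd² = 70
ρ = 1 − 6·70/(7·48) = 1 − 420/336 = -0.250

-0.250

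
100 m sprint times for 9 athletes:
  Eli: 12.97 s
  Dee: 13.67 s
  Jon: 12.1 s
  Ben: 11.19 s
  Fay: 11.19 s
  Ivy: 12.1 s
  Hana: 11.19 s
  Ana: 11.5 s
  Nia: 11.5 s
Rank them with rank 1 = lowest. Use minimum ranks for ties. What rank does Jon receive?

6

Sorted (ascending): 11.19, 11.19, 11.19, 11.5, 11.5, 12.1, 12.1, 12.97, 13.67
The 3 values of 11.19 occupy positions 1–3 → each gets rank 1.
The 2 values of 11.5 occupy positions 4–5 → each gets rank 4.
The 2 values of 12.1 occupy positions 6–7 → each gets rank 6.
Jon has value 12.1 s → rank 6.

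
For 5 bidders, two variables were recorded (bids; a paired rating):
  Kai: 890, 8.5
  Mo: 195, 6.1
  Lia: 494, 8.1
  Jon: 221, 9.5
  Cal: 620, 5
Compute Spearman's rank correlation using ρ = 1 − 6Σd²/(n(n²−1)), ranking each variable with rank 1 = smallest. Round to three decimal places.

0.000

Ranks of variable 1: 5, 1, 3, 2, 4
Ranks of variable 2: 4, 2, 3, 5, 1
d = r₁ − r₂: 1, -1, 0, -3, 3
d²: 1, 1, 0, 9, 9; Σd² = 20
ρ = 1 − 6·20/(5·24) = 1 − 120/120 = 0.000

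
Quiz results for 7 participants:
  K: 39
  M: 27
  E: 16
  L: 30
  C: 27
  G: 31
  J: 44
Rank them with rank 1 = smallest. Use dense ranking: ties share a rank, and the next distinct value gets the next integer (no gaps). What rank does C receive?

Sorted (ascending): 16, 27, 27, 30, 31, 39, 44
The 2 values of 27 share dense rank 2.
Remaining distinct values take the next consecutive integers.
C has value 27 → rank 2.

2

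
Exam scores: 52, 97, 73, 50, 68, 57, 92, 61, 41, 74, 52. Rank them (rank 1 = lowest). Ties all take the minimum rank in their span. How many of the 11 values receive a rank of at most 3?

4

Sorted (ascending): 41, 50, 52, 52, 57, 61, 68, 73, 74, 92, 97
The 2 values of 52 occupy positions 3–4 → each gets rank 3.
Ranks ≤ 3: {1, 2, 3, 3} → 4 values.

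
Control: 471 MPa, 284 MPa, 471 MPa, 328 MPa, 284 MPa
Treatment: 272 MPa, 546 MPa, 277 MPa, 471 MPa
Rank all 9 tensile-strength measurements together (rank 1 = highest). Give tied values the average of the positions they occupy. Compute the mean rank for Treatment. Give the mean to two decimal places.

Sorted (descending): 546, 471, 471, 471, 328, 284, 284, 277, 272
The 3 values of 471 occupy positions 2–4 → average rank 3.
The 2 values of 284 occupy positions 6–7 → average rank (6+7)/2 = 6.5.
Treatment values → pooled ranks: 272→9, 546→1, 277→8, 471→3
Mean rank = (9 + 1 + 8 + 3) / 4 = 5.25

5.25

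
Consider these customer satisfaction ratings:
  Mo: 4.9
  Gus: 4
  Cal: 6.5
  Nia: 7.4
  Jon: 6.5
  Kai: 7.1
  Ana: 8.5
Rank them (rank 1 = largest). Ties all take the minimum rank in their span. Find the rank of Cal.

Sorted (descending): 8.5, 7.4, 7.1, 6.5, 6.5, 4.9, 4
The 2 values of 6.5 occupy positions 4–5 → each gets rank 4.
Cal has value 6.5 → rank 4.

4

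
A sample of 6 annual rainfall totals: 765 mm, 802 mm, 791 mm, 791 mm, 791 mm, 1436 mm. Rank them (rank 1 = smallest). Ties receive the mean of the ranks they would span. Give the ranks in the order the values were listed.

Sorted (ascending): 765, 791, 791, 791, 802, 1436
The 3 values of 791 occupy positions 2–4 → average rank 3.

1, 5, 3, 3, 3, 6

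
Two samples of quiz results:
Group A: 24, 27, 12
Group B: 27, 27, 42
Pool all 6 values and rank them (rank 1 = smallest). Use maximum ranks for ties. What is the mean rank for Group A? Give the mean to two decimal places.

2.67

Sorted (ascending): 12, 24, 27, 27, 27, 42
The 3 values of 27 occupy positions 3–5 → each gets rank 5.
Group A values → pooled ranks: 24→2, 27→5, 12→1
Mean rank = (2 + 5 + 1) / 3 = 2.67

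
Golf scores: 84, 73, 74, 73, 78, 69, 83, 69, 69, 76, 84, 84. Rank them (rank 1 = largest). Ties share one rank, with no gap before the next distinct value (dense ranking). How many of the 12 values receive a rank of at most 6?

9

Sorted (descending): 84, 84, 84, 83, 78, 76, 74, 73, 73, 69, 69, 69
The 3 values of 84 share dense rank 1.
The 2 values of 73 share dense rank 6.
The 3 values of 69 share dense rank 7.
Remaining distinct values take the next consecutive integers.
Ranks ≤ 6: {1, 1, 1, 2, 3, 4, 5, 6, 6} → 9 values.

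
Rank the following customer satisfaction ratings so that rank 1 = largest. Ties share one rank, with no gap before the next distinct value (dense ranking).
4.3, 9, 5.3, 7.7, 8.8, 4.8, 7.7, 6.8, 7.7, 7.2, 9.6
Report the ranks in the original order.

Sorted (descending): 9.6, 9, 8.8, 7.7, 7.7, 7.7, 7.2, 6.8, 5.3, 4.8, 4.3
The 3 values of 7.7 share dense rank 4.
Remaining distinct values take the next consecutive integers.

9, 2, 7, 4, 3, 8, 4, 6, 4, 5, 1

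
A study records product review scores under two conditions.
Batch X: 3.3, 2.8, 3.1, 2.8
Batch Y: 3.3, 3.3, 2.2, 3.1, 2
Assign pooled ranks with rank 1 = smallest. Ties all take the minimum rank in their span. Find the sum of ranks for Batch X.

Sorted (ascending): 2, 2.2, 2.8, 2.8, 3.1, 3.1, 3.3, 3.3, 3.3
The 2 values of 2.8 occupy positions 3–4 → each gets rank 3.
The 2 values of 3.1 occupy positions 5–6 → each gets rank 5.
The 3 values of 3.3 occupy positions 7–9 → each gets rank 7.
Batch X values → pooled ranks: 3.3→7, 2.8→3, 3.1→5, 2.8→3
Rank sum = 7 + 3 + 5 + 3 = 18

18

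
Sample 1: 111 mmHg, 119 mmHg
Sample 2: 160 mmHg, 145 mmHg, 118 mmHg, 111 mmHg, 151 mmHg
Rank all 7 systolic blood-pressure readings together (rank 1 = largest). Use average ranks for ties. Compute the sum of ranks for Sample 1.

Sorted (descending): 160, 151, 145, 119, 118, 111, 111
The 2 values of 111 occupy positions 6–7 → average rank (6+7)/2 = 6.5.
Sample 1 values → pooled ranks: 111→6.5, 119→4
Rank sum = 6.5 + 4 = 10.5

10.5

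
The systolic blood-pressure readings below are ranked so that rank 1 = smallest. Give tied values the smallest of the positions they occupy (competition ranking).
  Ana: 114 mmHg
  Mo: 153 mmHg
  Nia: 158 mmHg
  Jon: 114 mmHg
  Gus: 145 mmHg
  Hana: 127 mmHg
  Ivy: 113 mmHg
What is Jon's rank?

2

Sorted (ascending): 113, 114, 114, 127, 145, 153, 158
The 2 values of 114 occupy positions 2–3 → each gets rank 2.
Jon has value 114 mmHg → rank 2.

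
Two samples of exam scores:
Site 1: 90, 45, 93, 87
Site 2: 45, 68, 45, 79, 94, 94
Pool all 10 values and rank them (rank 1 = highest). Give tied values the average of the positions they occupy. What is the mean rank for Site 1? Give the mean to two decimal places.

Sorted (descending): 94, 94, 93, 90, 87, 79, 68, 45, 45, 45
The 2 values of 94 occupy positions 1–2 → average rank (1+2)/2 = 1.5.
The 3 values of 45 occupy positions 8–10 → average rank 9.
Site 1 values → pooled ranks: 90→4, 45→9, 93→3, 87→5
Mean rank = (4 + 9 + 3 + 5) / 4 = 5.25

5.25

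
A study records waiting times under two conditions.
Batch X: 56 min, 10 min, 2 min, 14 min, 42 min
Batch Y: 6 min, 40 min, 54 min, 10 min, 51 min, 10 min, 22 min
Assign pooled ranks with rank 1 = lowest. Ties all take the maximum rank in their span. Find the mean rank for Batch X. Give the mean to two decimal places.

Sorted (ascending): 2, 6, 10, 10, 10, 14, 22, 40, 42, 51, 54, 56
The 3 values of 10 occupy positions 3–5 → each gets rank 5.
Batch X values → pooled ranks: 56→12, 10→5, 2→1, 14→6, 42→9
Mean rank = (12 + 5 + 1 + 6 + 9) / 5 = 6.60

6.60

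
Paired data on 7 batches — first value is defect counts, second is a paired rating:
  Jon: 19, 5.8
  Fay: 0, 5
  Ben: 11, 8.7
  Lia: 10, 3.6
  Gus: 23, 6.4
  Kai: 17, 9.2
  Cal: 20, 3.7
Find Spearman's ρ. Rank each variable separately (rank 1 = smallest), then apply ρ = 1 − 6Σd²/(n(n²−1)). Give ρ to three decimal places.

Ranks of variable 1: 5, 1, 3, 2, 7, 4, 6
Ranks of variable 2: 4, 3, 6, 1, 5, 7, 2
d = r₁ − r₂: 1, -2, -3, 1, 2, -3, 4
d²: 1, 4, 9, 1, 4, 9, 16; Σd² = 44
ρ = 1 − 6·44/(7·48) = 1 − 264/336 = 0.214

0.214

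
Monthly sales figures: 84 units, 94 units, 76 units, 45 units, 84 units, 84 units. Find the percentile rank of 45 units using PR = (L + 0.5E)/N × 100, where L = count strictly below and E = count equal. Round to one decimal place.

N = 6.
Strictly below 45: 0. Equal to 45: 1.
PR = (0 + 0.5·1)/6 × 100 = 8.3

8.3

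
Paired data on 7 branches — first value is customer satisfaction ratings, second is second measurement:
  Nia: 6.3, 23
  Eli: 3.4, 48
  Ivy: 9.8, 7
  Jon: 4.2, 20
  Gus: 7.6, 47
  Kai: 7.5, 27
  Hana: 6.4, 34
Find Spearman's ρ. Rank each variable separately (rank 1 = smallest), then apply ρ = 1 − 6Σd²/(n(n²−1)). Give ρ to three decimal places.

Ranks of variable 1: 3, 1, 7, 2, 6, 5, 4
Ranks of variable 2: 3, 7, 1, 2, 6, 4, 5
d = r₁ − r₂: 0, -6, 6, 0, 0, 1, -1
d²: 0, 36, 36, 0, 0, 1, 1; Σd² = 74
ρ = 1 − 6·74/(7·48) = 1 − 444/336 = -0.321

-0.321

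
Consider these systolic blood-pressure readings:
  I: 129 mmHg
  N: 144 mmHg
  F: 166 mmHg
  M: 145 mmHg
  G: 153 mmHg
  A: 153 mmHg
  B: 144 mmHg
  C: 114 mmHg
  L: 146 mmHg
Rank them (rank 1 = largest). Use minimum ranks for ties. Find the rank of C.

Sorted (descending): 166, 153, 153, 146, 145, 144, 144, 129, 114
The 2 values of 153 occupy positions 2–3 → each gets rank 2.
The 2 values of 144 occupy positions 6–7 → each gets rank 6.
C has value 114 mmHg → rank 9.

9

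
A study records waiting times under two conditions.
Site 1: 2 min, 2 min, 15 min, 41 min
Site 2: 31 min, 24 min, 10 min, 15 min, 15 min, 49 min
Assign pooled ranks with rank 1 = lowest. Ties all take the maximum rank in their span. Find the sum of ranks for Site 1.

19

Sorted (ascending): 2, 2, 10, 15, 15, 15, 24, 31, 41, 49
The 2 values of 2 occupy positions 1–2 → each gets rank 2.
The 3 values of 15 occupy positions 4–6 → each gets rank 6.
Site 1 values → pooled ranks: 2→2, 2→2, 15→6, 41→9
Rank sum = 2 + 2 + 6 + 9 = 19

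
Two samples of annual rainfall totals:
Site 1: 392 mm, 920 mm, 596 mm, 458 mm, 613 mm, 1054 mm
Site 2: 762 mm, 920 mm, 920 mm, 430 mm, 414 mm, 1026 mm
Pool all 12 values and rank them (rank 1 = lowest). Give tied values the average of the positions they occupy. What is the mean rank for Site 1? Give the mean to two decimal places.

Sorted (ascending): 392, 414, 430, 458, 596, 613, 762, 920, 920, 920, 1026, 1054
The 3 values of 920 occupy positions 8–10 → average rank 9.
Site 1 values → pooled ranks: 392→1, 920→9, 596→5, 458→4, 613→6, 1054→12
Mean rank = (1 + 9 + 5 + 4 + 6 + 12) / 6 = 6.17

6.17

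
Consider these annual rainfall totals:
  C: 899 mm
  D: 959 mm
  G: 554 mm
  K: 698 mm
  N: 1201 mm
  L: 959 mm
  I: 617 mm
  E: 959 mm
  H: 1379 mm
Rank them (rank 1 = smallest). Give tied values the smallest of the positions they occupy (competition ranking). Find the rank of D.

Sorted (ascending): 554, 617, 698, 899, 959, 959, 959, 1201, 1379
The 3 values of 959 occupy positions 5–7 → each gets rank 5.
D has value 959 mm → rank 5.

5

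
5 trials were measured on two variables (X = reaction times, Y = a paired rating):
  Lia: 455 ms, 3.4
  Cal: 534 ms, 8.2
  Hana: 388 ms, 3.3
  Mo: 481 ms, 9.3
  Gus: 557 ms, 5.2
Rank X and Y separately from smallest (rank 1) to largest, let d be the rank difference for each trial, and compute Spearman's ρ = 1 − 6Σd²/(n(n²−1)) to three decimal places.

0.600

Ranks of variable 1: 2, 4, 1, 3, 5
Ranks of variable 2: 2, 4, 1, 5, 3
d = r₁ − r₂: 0, 0, 0, -2, 2
d²: 0, 0, 0, 4, 4; Σd² = 8
ρ = 1 − 6·8/(5·24) = 1 − 48/120 = 0.600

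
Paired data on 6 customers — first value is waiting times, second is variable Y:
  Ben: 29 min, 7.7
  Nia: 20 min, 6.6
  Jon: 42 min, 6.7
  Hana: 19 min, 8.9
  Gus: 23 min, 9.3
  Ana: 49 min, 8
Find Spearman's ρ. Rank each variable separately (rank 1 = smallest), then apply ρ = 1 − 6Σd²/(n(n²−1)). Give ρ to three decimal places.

Ranks of variable 1: 4, 2, 5, 1, 3, 6
Ranks of variable 2: 3, 1, 2, 5, 6, 4
d = r₁ − r₂: 1, 1, 3, -4, -3, 2
d²: 1, 1, 9, 16, 9, 4; Σd² = 40
ρ = 1 − 6·40/(6·35) = 1 − 240/210 = -0.143

-0.143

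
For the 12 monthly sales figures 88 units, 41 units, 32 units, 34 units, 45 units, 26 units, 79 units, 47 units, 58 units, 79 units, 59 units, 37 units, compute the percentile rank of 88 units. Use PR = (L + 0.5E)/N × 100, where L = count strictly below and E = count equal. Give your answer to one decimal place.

N = 12.
Strictly below 88: 11. Equal to 88: 1.
PR = (11 + 0.5·1)/12 × 100 = 95.8

95.8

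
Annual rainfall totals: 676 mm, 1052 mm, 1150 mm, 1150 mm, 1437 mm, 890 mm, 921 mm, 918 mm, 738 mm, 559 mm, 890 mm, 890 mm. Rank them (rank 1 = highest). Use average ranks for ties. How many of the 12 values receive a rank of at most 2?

Sorted (descending): 1437, 1150, 1150, 1052, 921, 918, 890, 890, 890, 738, 676, 559
The 2 values of 1150 occupy positions 2–3 → average rank (2+3)/2 = 2.5.
The 3 values of 890 occupy positions 7–9 → average rank 8.
Ranks ≤ 2: {1} → 1 value.

1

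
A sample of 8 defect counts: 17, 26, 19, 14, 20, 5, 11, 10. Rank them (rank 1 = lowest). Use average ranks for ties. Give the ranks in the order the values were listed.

Sorted (ascending): 5, 10, 11, 14, 17, 19, 20, 26
No ties — each value takes its position as its rank.

5, 8, 6, 4, 7, 1, 3, 2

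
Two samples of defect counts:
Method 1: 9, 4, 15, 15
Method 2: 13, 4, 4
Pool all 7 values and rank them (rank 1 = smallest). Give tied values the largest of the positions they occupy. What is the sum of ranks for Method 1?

21

Sorted (ascending): 4, 4, 4, 9, 13, 15, 15
The 3 values of 4 occupy positions 1–3 → each gets rank 3.
The 2 values of 15 occupy positions 6–7 → each gets rank 7.
Method 1 values → pooled ranks: 9→4, 4→3, 15→7, 15→7
Rank sum = 4 + 3 + 7 + 7 = 21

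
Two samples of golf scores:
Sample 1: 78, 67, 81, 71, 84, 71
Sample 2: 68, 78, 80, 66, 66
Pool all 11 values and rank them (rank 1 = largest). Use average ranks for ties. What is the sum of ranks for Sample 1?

29.5

Sorted (descending): 84, 81, 80, 78, 78, 71, 71, 68, 67, 66, 66
The 2 values of 78 occupy positions 4–5 → average rank (4+5)/2 = 4.5.
The 2 values of 71 occupy positions 6–7 → average rank (6+7)/2 = 6.5.
The 2 values of 66 occupy positions 10–11 → average rank (10+11)/2 = 10.5.
Sample 1 values → pooled ranks: 78→4.5, 67→9, 81→2, 71→6.5, 84→1, 71→6.5
Rank sum = 4.5 + 9 + 2 + 6.5 + 1 + 6.5 = 29.5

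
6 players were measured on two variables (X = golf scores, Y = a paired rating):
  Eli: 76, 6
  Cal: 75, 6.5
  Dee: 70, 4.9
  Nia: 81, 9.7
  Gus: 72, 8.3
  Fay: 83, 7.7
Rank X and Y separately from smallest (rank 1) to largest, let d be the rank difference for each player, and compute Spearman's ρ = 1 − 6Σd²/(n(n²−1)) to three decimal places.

Ranks of variable 1: 4, 3, 1, 5, 2, 6
Ranks of variable 2: 2, 3, 1, 6, 5, 4
d = r₁ − r₂: 2, 0, 0, -1, -3, 2
d²: 4, 0, 0, 1, 9, 4; Σd² = 18
ρ = 1 − 6·18/(6·35) = 1 − 108/210 = 0.486

0.486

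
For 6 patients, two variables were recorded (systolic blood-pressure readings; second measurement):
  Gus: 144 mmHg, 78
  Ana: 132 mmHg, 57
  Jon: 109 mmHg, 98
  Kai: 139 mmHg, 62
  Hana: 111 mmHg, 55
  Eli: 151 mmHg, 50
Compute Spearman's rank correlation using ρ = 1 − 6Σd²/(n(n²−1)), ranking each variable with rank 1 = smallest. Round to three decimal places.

Ranks of variable 1: 5, 3, 1, 4, 2, 6
Ranks of variable 2: 5, 3, 6, 4, 2, 1
d = r₁ − r₂: 0, 0, -5, 0, 0, 5
d²: 0, 0, 25, 0, 0, 25; Σd² = 50
ρ = 1 − 6·50/(6·35) = 1 − 300/210 = -0.429

-0.429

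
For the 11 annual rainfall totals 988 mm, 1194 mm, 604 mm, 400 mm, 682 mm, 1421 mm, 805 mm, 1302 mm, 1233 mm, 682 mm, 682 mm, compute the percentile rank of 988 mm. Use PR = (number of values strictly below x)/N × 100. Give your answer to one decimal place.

54.5

N = 11.
Strictly below 988: 6. Equal to 988: 1.
PR = 6/11 × 100 = 54.5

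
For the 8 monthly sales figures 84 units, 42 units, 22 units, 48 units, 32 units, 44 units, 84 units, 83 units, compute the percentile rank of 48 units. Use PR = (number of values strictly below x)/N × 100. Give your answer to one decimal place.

N = 8.
Strictly below 48: 4. Equal to 48: 1.
PR = 4/8 × 100 = 50.0

50.0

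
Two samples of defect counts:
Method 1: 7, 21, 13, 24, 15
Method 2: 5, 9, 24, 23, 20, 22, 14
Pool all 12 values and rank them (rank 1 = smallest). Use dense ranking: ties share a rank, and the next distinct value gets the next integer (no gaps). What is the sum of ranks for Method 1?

Sorted (ascending): 5, 7, 9, 13, 14, 15, 20, 21, 22, 23, 24, 24
The 2 values of 24 share dense rank 11.
Remaining distinct values take the next consecutive integers.
Method 1 values → pooled ranks: 7→2, 21→8, 13→4, 24→11, 15→6
Rank sum = 2 + 8 + 4 + 11 + 6 = 31

31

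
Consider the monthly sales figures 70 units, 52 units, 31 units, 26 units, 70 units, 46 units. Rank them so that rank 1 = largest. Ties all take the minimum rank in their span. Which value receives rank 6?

26

Sorted (descending): 70, 70, 52, 46, 31, 26
The 2 values of 70 occupy positions 1–2 → each gets rank 1.
Rank 6 → value 26.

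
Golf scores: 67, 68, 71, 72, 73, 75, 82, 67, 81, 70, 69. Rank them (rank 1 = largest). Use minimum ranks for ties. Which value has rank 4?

73

Sorted (descending): 82, 81, 75, 73, 72, 71, 70, 69, 68, 67, 67
The 2 values of 67 occupy positions 10–11 → each gets rank 10.
Rank 4 → value 73.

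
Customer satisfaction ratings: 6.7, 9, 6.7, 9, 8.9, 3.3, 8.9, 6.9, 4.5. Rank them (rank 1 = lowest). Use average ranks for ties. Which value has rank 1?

Sorted (ascending): 3.3, 4.5, 6.7, 6.7, 6.9, 8.9, 8.9, 9, 9
The 2 values of 6.7 occupy positions 3–4 → average rank (3+4)/2 = 3.5.
The 2 values of 8.9 occupy positions 6–7 → average rank (6+7)/2 = 6.5.
The 2 values of 9 occupy positions 8–9 → average rank (8+9)/2 = 8.5.
Rank 1 → value 3.3.

3.3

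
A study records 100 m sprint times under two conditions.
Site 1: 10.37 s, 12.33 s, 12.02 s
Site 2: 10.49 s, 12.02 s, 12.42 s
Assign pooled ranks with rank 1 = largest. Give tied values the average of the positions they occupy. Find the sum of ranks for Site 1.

11.5

Sorted (descending): 12.42, 12.33, 12.02, 12.02, 10.49, 10.37
The 2 values of 12.02 occupy positions 3–4 → average rank (3+4)/2 = 3.5.
Site 1 values → pooled ranks: 10.37→6, 12.33→2, 12.02→3.5
Rank sum = 6 + 2 + 3.5 = 11.5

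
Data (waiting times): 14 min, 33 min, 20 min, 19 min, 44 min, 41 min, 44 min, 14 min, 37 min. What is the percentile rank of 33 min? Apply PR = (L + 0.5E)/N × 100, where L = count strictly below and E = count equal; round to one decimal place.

50.0

N = 9.
Strictly below 33: 4. Equal to 33: 1.
PR = (4 + 0.5·1)/9 × 100 = 50.0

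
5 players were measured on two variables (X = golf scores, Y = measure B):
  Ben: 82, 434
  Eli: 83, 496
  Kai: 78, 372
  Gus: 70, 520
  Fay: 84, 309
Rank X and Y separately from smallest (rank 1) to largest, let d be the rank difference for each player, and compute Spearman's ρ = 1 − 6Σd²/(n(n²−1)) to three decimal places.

Ranks of variable 1: 3, 4, 2, 1, 5
Ranks of variable 2: 3, 4, 2, 5, 1
d = r₁ − r₂: 0, 0, 0, -4, 4
d²: 0, 0, 0, 16, 16; Σd² = 32
ρ = 1 − 6·32/(5·24) = 1 − 192/120 = -0.600

-0.600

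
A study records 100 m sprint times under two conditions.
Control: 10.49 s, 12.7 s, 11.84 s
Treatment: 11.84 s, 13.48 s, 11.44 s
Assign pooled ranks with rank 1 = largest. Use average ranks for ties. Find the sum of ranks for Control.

Sorted (descending): 13.48, 12.7, 11.84, 11.84, 11.44, 10.49
The 2 values of 11.84 occupy positions 3–4 → average rank (3+4)/2 = 3.5.
Control values → pooled ranks: 10.49→6, 12.7→2, 11.84→3.5
Rank sum = 6 + 2 + 3.5 = 11.5

11.5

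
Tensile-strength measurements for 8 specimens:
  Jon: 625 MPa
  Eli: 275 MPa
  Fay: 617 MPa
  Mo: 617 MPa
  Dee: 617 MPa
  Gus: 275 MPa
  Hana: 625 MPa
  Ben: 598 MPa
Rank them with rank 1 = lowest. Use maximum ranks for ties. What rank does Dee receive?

Sorted (ascending): 275, 275, 598, 617, 617, 617, 625, 625
The 2 values of 275 occupy positions 1–2 → each gets rank 2.
The 3 values of 617 occupy positions 4–6 → each gets rank 6.
The 2 values of 625 occupy positions 7–8 → each gets rank 8.
Dee has value 617 MPa → rank 6.

6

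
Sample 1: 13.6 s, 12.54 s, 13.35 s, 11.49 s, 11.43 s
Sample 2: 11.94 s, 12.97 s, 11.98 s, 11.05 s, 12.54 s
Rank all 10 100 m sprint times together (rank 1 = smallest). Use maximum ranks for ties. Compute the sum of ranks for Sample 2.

Sorted (ascending): 11.05, 11.43, 11.49, 11.94, 11.98, 12.54, 12.54, 12.97, 13.35, 13.6
The 2 values of 12.54 occupy positions 6–7 → each gets rank 7.
Sample 2 values → pooled ranks: 11.94→4, 12.97→8, 11.98→5, 11.05→1, 12.54→7
Rank sum = 4 + 8 + 5 + 1 + 7 = 25

25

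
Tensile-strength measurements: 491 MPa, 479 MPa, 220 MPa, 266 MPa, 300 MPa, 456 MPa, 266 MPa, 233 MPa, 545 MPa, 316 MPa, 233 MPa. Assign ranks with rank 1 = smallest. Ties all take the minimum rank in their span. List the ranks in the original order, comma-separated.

Sorted (ascending): 220, 233, 233, 266, 266, 300, 316, 456, 479, 491, 545
The 2 values of 233 occupy positions 2–3 → each gets rank 2.
The 2 values of 266 occupy positions 4–5 → each gets rank 4.

10, 9, 1, 4, 6, 8, 4, 2, 11, 7, 2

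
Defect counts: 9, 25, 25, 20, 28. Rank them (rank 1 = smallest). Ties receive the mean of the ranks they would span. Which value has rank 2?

Sorted (ascending): 9, 20, 25, 25, 28
The 2 values of 25 occupy positions 3–4 → average rank (3+4)/2 = 3.5.
Rank 2 → value 20.

20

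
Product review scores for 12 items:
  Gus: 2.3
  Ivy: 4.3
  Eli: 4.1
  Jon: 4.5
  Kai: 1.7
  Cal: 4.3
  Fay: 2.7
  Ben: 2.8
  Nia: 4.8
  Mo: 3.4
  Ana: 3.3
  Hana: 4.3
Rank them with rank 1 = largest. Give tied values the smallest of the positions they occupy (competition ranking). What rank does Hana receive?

3

Sorted (descending): 4.8, 4.5, 4.3, 4.3, 4.3, 4.1, 3.4, 3.3, 2.8, 2.7, 2.3, 1.7
The 3 values of 4.3 occupy positions 3–5 → each gets rank 3.
Hana has value 4.3 → rank 3.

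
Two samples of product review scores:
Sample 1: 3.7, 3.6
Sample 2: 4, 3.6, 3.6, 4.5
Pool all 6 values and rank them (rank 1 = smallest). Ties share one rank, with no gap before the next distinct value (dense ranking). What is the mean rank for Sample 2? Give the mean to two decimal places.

Sorted (ascending): 3.6, 3.6, 3.6, 3.7, 4, 4.5
The 3 values of 3.6 share dense rank 1.
Remaining distinct values take the next consecutive integers.
Sample 2 values → pooled ranks: 4→3, 3.6→1, 3.6→1, 4.5→4
Mean rank = (3 + 1 + 1 + 4) / 4 = 2.25

2.25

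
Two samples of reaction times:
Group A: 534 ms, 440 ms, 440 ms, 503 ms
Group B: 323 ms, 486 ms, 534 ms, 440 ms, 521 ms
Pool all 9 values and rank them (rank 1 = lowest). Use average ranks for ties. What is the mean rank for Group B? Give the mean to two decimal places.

Sorted (ascending): 323, 440, 440, 440, 486, 503, 521, 534, 534
The 3 values of 440 occupy positions 2–4 → average rank 3.
The 2 values of 534 occupy positions 8–9 → average rank (8+9)/2 = 8.5.
Group B values → pooled ranks: 323→1, 486→5, 534→8.5, 440→3, 521→7
Mean rank = (1 + 5 + 8.5 + 3 + 7) / 5 = 4.90

4.90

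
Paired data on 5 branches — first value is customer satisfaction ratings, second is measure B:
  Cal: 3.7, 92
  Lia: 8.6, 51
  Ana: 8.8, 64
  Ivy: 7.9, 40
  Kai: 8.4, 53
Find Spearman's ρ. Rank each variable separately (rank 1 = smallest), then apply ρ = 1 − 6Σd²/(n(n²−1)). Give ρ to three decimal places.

Ranks of variable 1: 1, 4, 5, 2, 3
Ranks of variable 2: 5, 2, 4, 1, 3
d = r₁ − r₂: -4, 2, 1, 1, 0
d²: 16, 4, 1, 1, 0; Σd² = 22
ρ = 1 − 6·22/(5·24) = 1 − 132/120 = -0.100

-0.100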